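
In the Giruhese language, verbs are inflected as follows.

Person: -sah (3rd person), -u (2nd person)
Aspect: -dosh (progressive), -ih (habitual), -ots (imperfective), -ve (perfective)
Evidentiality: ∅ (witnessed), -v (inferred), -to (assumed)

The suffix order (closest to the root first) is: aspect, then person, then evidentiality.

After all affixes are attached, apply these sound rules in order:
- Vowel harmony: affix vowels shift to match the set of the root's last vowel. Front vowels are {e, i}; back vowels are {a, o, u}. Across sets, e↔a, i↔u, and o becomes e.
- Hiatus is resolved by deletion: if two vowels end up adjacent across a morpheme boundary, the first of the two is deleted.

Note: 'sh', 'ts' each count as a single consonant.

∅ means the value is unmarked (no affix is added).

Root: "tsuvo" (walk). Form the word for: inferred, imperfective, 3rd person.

Attach aspect imperfective -ots → tsuvoots.
Attach person 3rd person -sah → tsuvootssah.
Attach evidentiality inferred -v → tsuvootssahv.
Vowel harmony: no change.
Apply vowel deletion: tsuvootssahv → tsuvotssahv.

tsuvotssahv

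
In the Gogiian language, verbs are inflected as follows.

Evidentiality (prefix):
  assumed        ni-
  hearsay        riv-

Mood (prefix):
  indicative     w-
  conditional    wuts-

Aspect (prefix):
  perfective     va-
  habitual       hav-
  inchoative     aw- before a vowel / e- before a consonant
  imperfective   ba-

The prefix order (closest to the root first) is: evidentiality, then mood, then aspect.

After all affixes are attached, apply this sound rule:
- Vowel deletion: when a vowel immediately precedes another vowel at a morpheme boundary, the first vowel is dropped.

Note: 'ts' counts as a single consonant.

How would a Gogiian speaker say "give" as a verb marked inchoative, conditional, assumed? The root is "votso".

Attach evidentiality assumed ni- → nivotso.
Attach mood conditional wuts- → wutsnivotso.
Attach aspect inchoative e- (before consonant 'w') → ewutsnivotso.
Vowel deletion: no change.

ewutsnivotso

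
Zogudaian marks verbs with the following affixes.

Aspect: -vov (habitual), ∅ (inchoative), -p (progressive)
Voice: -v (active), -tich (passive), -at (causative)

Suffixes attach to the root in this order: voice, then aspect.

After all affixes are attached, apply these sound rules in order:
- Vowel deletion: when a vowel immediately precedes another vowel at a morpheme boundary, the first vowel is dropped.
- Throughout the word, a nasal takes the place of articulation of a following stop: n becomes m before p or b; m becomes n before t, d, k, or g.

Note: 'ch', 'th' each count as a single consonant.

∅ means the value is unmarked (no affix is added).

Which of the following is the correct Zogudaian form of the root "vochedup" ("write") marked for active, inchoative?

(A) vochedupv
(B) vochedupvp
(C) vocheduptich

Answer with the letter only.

Attach voice active -v → vochedupv.
aspect = inchoative: zero marking, form stays vochedupv.
Vowel deletion: no change.
Nasal assimilation: no change.
So the correct form is vochedupv, option (A).
(C) vocheduptich is wrong: it uses passive instead of active for voice.
(B) vochedupvp is wrong: it uses progressive instead of inchoative for aspect.

A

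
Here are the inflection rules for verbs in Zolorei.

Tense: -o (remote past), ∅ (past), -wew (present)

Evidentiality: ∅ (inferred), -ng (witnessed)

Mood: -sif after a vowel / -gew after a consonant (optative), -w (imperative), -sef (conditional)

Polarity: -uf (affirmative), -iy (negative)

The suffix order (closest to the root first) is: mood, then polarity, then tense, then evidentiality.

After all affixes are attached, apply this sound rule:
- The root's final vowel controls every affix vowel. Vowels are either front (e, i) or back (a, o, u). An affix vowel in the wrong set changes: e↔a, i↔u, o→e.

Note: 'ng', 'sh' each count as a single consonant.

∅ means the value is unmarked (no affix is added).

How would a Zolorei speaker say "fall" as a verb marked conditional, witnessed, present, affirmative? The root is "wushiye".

Attach mood conditional -sef → wushiyesef.
Attach polarity affirmative -uf → wushiyesefuf.
Attach tense present -wew → wushiyesefufwew.
Attach evidentiality witnessed -ng → wushiyesefufwewng.
Apply vowel harmony: wushiyesefufwewng → wushiyesefifwewng.

wushiyesefifwewng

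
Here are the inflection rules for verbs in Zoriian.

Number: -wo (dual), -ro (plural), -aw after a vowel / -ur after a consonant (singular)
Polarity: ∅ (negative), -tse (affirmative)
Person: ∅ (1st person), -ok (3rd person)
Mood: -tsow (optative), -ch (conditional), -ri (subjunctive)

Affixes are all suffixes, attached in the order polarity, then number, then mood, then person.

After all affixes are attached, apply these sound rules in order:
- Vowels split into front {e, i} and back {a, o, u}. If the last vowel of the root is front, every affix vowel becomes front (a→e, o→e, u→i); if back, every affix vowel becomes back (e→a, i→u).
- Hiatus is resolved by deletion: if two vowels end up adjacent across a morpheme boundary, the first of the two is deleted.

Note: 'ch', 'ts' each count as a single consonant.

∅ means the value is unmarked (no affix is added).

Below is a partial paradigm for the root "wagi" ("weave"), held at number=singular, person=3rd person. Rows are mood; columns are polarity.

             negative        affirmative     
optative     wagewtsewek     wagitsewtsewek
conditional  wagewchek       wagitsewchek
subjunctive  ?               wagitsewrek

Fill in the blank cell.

polarity = negative: zero marking, form stays wagi.
Attach number singular -aw (after vowel 'i') → wagiaw.
Attach mood subjunctive -ri → wagiawri.
Attach person 3rd person -ok → wagiawriok.
Apply vowel harmony: wagiawriok → wagiewriek.
Apply vowel deletion: wagiewriek → wagewrek.

wagewrek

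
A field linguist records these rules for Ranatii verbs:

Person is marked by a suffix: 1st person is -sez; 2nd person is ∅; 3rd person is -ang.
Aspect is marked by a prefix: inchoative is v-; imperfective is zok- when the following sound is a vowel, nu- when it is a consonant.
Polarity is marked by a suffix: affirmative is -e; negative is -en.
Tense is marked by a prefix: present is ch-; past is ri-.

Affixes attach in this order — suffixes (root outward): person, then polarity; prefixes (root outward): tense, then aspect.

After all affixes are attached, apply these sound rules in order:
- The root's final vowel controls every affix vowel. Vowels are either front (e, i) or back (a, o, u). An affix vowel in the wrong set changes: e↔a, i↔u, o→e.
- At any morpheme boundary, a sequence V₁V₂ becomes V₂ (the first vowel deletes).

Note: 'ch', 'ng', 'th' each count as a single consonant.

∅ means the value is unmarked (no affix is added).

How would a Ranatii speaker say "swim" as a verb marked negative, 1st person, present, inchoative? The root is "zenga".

vchzengasazan

Attach person 1st person -sez → zengasez.
Attach tense present ch- → chzengasez.
Attach polarity negative -en → chzengasezen.
Attach aspect inchoative v- → vchzengasezen.
Apply vowel harmony: vchzengasezen → vchzengasazan.
Vowel deletion: no change.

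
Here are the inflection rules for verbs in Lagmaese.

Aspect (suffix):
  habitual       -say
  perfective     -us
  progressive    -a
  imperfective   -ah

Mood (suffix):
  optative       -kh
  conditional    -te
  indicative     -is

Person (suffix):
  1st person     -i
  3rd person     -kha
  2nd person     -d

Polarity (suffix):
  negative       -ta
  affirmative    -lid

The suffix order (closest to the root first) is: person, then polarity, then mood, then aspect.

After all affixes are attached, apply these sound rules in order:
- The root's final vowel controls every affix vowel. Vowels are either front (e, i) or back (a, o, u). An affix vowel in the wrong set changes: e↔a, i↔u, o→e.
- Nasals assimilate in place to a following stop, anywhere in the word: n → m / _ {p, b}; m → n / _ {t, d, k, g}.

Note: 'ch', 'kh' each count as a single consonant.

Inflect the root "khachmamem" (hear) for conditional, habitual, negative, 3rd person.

khachmamemkhetetesey

Attach person 3rd person -kha → khachmamemkha.
Attach polarity negative -ta → khachmamemkhata.
Attach mood conditional -te → khachmamemkhatate.
Attach aspect habitual -say → khachmamemkhatatesay.
Apply vowel harmony: khachmamemkhatatesay → khachmamemkhetetesey.
Nasal assimilation: no change.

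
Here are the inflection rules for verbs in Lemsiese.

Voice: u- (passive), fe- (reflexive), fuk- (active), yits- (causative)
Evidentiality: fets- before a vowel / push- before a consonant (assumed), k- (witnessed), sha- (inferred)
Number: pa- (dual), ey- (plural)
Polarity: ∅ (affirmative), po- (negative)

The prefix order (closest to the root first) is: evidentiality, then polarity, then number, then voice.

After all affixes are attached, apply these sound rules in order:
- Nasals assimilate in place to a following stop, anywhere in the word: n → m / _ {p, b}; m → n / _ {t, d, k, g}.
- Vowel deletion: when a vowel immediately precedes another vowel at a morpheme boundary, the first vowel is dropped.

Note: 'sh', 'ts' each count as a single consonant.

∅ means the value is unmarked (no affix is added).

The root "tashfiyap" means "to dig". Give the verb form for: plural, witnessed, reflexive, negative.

Attach evidentiality witnessed k- → ktashfiyap.
Attach polarity negative po- → poktashfiyap.
Attach number plural ey- → eypoktashfiyap.
Attach voice reflexive fe- → feeypoktashfiyap.
Nasal assimilation: no change.
Apply vowel deletion: feeypoktashfiyap → feypoktashfiyap.

feypoktashfiyap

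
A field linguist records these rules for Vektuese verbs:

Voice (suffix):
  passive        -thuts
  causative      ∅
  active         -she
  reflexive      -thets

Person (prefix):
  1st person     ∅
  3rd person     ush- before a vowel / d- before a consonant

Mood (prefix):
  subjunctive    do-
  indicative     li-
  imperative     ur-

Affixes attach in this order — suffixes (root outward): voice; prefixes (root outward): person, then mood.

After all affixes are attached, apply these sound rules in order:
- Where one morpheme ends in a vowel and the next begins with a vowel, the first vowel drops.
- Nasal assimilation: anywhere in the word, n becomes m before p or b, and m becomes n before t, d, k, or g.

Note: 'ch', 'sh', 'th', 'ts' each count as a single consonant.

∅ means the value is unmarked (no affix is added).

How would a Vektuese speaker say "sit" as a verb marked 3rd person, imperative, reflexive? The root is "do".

Attach voice reflexive -thets → dothets.
Attach person 3rd person d- (before consonant 'd') → ddothets.
Attach mood imperative ur- → urddothets.
Vowel deletion: no change.
Nasal assimilation: no change.

urddothets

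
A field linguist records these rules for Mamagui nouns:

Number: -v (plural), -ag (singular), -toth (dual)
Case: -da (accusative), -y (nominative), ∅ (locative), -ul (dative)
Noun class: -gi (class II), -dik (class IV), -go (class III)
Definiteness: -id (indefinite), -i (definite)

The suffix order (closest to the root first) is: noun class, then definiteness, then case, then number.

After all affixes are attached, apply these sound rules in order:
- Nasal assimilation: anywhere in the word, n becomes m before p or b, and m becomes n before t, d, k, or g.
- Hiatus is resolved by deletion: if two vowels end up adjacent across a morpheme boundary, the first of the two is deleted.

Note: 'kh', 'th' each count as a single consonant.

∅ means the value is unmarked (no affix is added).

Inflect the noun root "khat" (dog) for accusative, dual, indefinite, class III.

Attach noun class class III -go → khatgo.
Attach definiteness indefinite -id → khatgoid.
Attach case accusative -da → khatgoidda.
Attach number dual -toth → khatgoiddatoth.
Nasal assimilation: no change.
Apply vowel deletion: khatgoiddatoth → khatgiddatoth.

khatgiddatoth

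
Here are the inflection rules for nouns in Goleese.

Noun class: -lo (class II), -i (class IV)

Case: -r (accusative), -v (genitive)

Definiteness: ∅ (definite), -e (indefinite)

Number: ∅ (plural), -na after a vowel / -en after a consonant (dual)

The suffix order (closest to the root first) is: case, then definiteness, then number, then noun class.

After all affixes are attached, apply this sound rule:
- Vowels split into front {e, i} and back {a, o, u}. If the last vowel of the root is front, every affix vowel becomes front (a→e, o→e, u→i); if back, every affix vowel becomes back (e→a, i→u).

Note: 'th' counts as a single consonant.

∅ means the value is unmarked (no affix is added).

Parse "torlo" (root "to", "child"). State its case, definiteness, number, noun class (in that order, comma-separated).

Segment: to-r-lo.
case: -r → accusative.
definiteness: ∅ → definite.
number: ∅ → plural.
noun class: -lo → class II.

accusative, definite, plural, class II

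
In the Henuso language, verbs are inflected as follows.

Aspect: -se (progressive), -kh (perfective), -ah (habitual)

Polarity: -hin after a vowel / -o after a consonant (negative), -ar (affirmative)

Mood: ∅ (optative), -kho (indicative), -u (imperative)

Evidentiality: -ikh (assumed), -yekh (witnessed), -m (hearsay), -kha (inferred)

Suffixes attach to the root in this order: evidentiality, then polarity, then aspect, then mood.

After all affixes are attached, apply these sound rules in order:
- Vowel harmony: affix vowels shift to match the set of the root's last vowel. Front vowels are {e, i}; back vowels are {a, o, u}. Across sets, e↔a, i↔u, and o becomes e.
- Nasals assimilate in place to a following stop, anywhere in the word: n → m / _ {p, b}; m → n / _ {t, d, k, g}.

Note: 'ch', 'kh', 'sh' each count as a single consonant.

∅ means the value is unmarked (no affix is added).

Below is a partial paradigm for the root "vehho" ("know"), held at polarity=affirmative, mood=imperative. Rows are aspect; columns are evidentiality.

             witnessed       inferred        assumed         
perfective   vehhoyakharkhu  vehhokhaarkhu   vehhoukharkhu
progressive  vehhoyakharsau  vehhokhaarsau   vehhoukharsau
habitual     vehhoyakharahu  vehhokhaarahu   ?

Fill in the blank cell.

vehhoukharahu

Attach evidentiality assumed -ikh → vehhoikh.
Attach polarity affirmative -ar → vehhoikhar.
Attach aspect habitual -ah → vehhoikharah.
Attach mood imperative -u → vehhoikharahu.
Apply vowel harmony: vehhoikharahu → vehhoukharahu.
Nasal assimilation: no change.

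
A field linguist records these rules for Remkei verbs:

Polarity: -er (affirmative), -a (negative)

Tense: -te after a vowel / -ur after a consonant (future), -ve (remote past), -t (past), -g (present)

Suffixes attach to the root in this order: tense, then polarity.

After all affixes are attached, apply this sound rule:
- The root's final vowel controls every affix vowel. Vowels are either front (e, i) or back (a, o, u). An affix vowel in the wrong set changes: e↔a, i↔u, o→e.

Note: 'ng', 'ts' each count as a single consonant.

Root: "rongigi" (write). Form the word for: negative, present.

Attach tense present -g → rongigig.
Attach polarity negative -a → rongigiga.
Apply vowel harmony: rongigiga → rongigige.

rongigige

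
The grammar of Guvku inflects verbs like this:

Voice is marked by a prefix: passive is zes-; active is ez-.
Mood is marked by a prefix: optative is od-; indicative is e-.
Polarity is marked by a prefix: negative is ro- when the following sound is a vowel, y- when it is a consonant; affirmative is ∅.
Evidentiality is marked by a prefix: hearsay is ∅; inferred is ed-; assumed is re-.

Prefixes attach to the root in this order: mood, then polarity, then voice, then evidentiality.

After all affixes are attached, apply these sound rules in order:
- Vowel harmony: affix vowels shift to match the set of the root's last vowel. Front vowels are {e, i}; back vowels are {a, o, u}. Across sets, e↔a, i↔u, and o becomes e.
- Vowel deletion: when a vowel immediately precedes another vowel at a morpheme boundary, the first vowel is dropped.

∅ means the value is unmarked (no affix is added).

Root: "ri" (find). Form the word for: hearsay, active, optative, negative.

ezredri

Attach mood optative od- → odri.
Attach polarity negative ro- (before vowel 'o') → roodri.
Attach voice active ez- → ezroodri.
evidentiality = hearsay: zero marking, form stays ezroodri.
Apply vowel harmony: ezroodri → ezreedri.
Apply vowel deletion: ezreedri → ezredri.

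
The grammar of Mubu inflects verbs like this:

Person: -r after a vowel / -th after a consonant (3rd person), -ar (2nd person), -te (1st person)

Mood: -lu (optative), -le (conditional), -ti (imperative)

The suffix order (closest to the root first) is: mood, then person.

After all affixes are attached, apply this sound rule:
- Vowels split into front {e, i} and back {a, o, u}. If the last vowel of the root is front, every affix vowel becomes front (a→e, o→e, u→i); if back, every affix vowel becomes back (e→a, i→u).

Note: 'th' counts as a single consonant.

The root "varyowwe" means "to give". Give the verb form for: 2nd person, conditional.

varyowweleer

Attach mood conditional -le → varyowwele.
Attach person 2nd person -ar → varyowwelear.
Apply vowel harmony: varyowwelear → varyowweleer.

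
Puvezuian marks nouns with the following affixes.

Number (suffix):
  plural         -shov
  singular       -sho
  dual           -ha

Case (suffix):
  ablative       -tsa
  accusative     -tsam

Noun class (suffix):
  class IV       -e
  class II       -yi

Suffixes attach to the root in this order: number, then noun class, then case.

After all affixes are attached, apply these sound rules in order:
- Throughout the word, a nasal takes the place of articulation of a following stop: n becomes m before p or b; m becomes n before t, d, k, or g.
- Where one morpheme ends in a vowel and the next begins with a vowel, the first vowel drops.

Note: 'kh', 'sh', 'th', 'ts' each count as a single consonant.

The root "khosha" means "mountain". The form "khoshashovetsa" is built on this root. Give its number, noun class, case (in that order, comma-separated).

plural, class IV, ablative

Segment: khosha-shov-e-tsa.
number: -shov → plural.
noun class: -e → class IV.
case: -tsa → ablative.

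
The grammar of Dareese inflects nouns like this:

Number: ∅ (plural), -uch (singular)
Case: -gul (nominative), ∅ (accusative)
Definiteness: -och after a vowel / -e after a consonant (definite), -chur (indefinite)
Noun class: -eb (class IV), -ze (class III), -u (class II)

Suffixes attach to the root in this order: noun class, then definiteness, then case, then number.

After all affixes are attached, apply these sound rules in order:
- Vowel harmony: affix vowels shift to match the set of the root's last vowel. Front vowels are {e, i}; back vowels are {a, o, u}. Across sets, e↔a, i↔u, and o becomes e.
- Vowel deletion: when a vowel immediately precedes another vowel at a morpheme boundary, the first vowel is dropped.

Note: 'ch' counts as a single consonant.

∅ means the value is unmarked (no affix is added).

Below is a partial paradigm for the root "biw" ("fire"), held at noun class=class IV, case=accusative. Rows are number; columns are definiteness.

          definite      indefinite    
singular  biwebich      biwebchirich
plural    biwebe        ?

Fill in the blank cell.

biwebchir

Attach noun class class IV -eb → biweb.
Attach definiteness indefinite -chur → biwebchur.
case = accusative: zero marking, form stays biwebchur.
number = plural: zero marking, form stays biwebchur.
Apply vowel harmony: biwebchur → biwebchir.
Vowel deletion: no change.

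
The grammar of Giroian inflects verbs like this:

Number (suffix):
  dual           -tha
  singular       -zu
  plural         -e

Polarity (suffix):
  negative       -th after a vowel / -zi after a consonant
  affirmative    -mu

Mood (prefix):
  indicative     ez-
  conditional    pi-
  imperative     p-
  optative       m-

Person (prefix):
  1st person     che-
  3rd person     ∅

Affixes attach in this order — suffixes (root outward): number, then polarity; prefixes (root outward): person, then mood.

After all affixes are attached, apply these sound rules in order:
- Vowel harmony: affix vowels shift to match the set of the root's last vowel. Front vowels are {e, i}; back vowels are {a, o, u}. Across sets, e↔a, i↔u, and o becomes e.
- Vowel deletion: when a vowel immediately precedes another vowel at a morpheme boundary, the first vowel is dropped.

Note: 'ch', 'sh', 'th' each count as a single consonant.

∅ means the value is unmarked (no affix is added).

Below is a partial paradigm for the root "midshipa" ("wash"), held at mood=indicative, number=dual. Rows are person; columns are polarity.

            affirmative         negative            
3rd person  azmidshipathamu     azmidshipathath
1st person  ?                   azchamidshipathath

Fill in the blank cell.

Attach person 1st person che- → chemidshipa.
Attach mood indicative ez- → ezchemidshipa.
Attach number dual -tha → ezchemidshipatha.
Attach polarity affirmative -mu → ezchemidshipathamu.
Apply vowel harmony: ezchemidshipathamu → azchamidshipathamu.
Vowel deletion: no change.

azchamidshipathamu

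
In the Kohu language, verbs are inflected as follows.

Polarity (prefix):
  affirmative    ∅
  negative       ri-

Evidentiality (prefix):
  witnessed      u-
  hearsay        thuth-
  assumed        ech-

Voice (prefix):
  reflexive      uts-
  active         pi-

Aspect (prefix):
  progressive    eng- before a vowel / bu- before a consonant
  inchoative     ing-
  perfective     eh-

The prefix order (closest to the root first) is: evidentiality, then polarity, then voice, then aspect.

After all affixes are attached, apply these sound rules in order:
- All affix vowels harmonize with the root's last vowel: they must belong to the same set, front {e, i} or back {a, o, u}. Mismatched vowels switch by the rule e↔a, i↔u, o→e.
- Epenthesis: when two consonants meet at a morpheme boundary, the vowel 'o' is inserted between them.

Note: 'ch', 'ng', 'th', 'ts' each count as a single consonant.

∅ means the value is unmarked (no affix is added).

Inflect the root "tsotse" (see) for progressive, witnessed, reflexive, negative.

Attach evidentiality witnessed u- → utsotse.
Attach polarity negative ri- → riutsotse.
Attach voice reflexive uts- → utsriutsotse.
Attach aspect progressive eng- (before vowel 'u') → engutsriutsotse.
Apply vowel harmony: engutsriutsotse → engitsriitsotse.
Apply epenthesis: engitsriitsotse → engitsoriitsotse.

engitsoriitsotse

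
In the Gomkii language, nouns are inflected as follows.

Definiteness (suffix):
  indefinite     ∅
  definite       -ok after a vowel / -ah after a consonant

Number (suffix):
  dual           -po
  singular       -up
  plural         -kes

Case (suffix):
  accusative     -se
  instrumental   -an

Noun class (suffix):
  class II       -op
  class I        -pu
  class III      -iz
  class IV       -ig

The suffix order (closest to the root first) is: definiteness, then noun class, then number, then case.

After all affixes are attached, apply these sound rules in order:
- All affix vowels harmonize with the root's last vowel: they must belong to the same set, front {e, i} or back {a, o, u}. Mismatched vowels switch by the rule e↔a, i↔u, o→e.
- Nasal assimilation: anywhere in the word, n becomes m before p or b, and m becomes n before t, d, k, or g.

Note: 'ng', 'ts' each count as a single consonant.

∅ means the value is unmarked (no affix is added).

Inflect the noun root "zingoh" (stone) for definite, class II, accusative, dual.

zingohahopposa

Attach definiteness definite -ah (after consonant 'h') → zingohah.
Attach noun class class II -op → zingohahop.
Attach number dual -po → zingohahoppo.
Attach case accusative -se → zingohahoppose.
Apply vowel harmony: zingohahoppose → zingohahopposa.
Nasal assimilation: no change.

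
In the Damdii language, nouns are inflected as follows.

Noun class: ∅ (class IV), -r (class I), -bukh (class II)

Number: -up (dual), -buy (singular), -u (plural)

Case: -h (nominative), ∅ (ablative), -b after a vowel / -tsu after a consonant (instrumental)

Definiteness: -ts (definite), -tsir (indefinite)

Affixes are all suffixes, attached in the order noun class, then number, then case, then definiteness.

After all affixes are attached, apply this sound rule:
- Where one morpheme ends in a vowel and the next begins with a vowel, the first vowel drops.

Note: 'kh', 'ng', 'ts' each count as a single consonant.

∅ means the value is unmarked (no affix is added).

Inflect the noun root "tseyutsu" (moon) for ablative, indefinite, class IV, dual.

noun class = class IV: zero marking, form stays tseyutsu.
Attach number dual -up → tseyutsuup.
case = ablative: zero marking, form stays tseyutsuup.
Attach definiteness indefinite -tsir → tseyutsuuptsir.
Apply vowel deletion: tseyutsuuptsir → tseyutsuptsir.

tseyutsuptsir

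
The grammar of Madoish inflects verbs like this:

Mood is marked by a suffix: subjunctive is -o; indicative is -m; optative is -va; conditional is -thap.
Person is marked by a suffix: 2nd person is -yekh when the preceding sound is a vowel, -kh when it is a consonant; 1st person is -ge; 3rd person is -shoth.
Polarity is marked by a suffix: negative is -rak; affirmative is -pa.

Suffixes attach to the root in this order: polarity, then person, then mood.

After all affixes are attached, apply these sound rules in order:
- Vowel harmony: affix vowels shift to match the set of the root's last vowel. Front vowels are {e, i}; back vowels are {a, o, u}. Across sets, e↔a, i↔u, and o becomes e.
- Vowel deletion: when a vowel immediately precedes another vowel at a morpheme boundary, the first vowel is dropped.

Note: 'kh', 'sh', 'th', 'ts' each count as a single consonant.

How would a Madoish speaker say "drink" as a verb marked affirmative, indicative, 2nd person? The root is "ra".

Attach polarity affirmative -pa → rapa.
Attach person 2nd person -yekh (after vowel 'a') → rapayekh.
Attach mood indicative -m → rapayekhm.
Apply vowel harmony: rapayekhm → rapayakhm.
Vowel deletion: no change.

rapayakhm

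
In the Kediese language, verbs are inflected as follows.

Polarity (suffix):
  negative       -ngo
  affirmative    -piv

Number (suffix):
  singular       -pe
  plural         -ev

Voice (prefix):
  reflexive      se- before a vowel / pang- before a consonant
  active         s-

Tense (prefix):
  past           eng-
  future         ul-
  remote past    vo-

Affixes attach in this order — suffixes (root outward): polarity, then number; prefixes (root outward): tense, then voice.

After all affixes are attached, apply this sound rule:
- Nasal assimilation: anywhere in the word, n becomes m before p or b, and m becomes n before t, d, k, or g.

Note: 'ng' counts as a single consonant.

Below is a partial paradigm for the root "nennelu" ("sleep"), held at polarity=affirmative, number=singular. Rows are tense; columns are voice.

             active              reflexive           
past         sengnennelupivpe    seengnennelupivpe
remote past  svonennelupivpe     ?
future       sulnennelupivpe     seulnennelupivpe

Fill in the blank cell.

pangvonennelupivpe

Attach tense remote past vo- → vonennelu.
Attach polarity affirmative -piv → vonennelupiv.
Attach voice reflexive pang- (before consonant 'v') → pangvonennelupiv.
Attach number singular -pe → pangvonennelupivpe.
Nasal assimilation: no change.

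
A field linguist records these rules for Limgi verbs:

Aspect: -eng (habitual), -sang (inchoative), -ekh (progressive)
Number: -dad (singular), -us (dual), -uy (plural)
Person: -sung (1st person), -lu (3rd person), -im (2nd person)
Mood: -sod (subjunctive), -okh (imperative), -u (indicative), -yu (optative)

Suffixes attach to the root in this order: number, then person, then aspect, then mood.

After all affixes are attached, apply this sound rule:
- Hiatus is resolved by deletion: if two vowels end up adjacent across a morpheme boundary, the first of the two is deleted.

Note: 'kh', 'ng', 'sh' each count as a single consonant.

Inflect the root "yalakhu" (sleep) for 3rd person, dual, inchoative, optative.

yalakhuslusangyu

Attach number dual -us → yalakhuus.
Attach person 3rd person -lu → yalakhuuslu.
Attach aspect inchoative -sang → yalakhuuslusang.
Attach mood optative -yu → yalakhuuslusangyu.
Apply vowel deletion: yalakhuuslusangyu → yalakhuslusangyu.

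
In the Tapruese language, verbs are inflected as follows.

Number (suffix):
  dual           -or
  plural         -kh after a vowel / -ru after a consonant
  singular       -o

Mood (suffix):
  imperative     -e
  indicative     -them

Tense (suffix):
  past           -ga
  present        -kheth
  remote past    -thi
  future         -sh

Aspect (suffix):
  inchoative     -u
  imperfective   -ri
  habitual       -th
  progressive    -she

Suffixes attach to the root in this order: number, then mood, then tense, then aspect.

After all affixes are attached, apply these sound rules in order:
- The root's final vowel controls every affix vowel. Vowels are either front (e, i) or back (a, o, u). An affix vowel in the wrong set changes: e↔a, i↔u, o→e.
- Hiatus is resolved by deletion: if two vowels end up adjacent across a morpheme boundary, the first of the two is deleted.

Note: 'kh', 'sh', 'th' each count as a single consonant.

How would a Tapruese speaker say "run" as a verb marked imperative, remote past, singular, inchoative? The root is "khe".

Attach number singular -o → kheo.
Attach mood imperative -e → kheoe.
Attach tense remote past -thi → kheoethi.
Attach aspect inchoative -u → kheoethiu.
Apply vowel harmony: kheoethiu → kheeethii.
Apply vowel deletion: kheeethii → khethi.

khethi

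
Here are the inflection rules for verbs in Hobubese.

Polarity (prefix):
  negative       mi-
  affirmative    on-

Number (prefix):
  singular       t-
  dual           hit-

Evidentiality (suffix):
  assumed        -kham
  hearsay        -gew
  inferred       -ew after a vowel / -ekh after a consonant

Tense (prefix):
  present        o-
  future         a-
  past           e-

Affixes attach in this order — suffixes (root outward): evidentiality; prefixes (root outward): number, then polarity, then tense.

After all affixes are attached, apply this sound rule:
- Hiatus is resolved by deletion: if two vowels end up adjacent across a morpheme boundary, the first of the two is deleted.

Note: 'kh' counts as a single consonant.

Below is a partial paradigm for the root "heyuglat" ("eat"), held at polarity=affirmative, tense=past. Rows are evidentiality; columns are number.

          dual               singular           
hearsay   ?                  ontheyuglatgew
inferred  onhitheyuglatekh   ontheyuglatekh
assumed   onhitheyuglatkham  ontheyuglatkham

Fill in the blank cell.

onhitheyuglatgew

Attach number dual hit- → hitheyuglat.
Attach polarity affirmative on- → onhitheyuglat.
Attach tense past e- → eonhitheyuglat.
Attach evidentiality hearsay -gew → eonhitheyuglatgew.
Apply vowel deletion: eonhitheyuglatgew → onhitheyuglatgew.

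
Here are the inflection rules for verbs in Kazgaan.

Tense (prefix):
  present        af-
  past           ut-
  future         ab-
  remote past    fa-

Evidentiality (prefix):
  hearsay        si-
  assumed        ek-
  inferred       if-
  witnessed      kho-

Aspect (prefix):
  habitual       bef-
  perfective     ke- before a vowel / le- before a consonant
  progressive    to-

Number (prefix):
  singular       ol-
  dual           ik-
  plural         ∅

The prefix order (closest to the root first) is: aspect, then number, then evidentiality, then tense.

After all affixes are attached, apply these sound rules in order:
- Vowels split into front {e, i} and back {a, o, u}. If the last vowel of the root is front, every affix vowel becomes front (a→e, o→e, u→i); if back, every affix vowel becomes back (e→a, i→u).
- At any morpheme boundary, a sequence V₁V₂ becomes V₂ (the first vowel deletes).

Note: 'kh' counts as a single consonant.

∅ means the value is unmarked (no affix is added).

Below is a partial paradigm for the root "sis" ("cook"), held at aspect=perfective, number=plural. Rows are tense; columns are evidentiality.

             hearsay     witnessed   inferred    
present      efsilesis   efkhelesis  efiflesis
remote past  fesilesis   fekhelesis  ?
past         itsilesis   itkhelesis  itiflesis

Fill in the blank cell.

Attach aspect perfective le- (before consonant 's') → lesis.
number = plural: zero marking, form stays lesis.
Attach evidentiality inferred if- → iflesis.
Attach tense remote past fa- → faiflesis.
Apply vowel harmony: faiflesis → feiflesis.
Apply vowel deletion: feiflesis → fiflesis.

fiflesis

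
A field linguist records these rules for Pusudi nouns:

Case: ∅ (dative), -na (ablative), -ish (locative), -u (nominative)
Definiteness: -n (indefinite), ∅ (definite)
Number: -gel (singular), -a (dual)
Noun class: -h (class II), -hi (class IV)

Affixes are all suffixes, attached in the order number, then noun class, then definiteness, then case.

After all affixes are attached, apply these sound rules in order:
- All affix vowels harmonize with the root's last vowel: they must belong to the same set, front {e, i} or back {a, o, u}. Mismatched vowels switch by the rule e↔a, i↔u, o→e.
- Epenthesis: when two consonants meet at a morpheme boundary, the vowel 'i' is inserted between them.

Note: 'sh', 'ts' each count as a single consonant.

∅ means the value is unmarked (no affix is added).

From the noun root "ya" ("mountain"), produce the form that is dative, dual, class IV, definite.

yaahu

Attach number dual -a → yaa.
Attach noun class class IV -hi → yaahi.
definiteness = definite: zero marking, form stays yaahi.
case = dative: zero marking, form stays yaahi.
Apply vowel harmony: yaahi → yaahu.
Epenthesis: no change.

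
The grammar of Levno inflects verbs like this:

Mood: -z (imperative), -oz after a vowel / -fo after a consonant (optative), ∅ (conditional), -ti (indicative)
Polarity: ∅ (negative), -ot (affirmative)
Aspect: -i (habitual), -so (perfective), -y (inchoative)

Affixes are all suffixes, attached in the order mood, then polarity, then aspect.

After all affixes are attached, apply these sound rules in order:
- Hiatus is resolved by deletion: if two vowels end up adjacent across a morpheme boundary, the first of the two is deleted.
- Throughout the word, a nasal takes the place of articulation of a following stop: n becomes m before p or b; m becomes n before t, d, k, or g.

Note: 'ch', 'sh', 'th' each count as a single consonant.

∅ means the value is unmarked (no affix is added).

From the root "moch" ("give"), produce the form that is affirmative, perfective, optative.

mochfotso

Attach mood optative -fo (after consonant 'ch') → mochfo.
Attach polarity affirmative -ot → mochfoot.
Attach aspect perfective -so → mochfootso.
Apply vowel deletion: mochfootso → mochfotso.
Nasal assimilation: no change.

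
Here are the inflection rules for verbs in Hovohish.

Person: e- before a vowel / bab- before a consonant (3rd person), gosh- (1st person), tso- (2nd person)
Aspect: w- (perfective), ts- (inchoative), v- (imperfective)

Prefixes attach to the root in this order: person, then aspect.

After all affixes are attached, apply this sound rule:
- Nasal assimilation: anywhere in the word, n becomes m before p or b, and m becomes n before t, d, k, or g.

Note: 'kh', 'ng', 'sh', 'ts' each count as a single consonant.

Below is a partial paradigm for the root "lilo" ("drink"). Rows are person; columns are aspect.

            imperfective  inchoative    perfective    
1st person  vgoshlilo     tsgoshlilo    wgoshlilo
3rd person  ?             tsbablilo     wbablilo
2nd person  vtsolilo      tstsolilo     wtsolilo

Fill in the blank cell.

Attach person 3rd person bab- (before consonant 'l') → bablilo.
Attach aspect imperfective v- → vbablilo.
Nasal assimilation: no change.

vbablilo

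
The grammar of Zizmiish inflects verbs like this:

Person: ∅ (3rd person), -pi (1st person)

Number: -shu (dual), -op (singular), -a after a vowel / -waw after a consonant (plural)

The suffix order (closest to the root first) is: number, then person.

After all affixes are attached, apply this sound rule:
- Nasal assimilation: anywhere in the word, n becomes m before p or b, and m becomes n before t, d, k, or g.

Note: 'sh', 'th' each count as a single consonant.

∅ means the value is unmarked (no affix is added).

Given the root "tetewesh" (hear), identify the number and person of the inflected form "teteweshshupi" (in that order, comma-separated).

dual, 1st person

Segment: tetewesh-shu-pi.
number: -shu → dual.
person: -pi → 1st person.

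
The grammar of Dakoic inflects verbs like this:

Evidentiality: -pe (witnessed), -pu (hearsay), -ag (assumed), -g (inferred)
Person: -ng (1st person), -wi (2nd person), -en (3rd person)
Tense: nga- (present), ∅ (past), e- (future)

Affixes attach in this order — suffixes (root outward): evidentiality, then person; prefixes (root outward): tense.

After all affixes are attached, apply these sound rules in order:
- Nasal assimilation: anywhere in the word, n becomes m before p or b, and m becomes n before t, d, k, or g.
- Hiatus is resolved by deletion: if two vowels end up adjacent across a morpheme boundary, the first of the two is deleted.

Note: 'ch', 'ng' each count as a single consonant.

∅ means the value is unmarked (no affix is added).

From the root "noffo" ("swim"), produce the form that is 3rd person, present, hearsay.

Attach tense present nga- → nganoffo.
Attach evidentiality hearsay -pu → nganoffopu.
Attach person 3rd person -en → nganoffopuen.
Nasal assimilation: no change.
Apply vowel deletion: nganoffopuen → nganoffopen.

nganoffopen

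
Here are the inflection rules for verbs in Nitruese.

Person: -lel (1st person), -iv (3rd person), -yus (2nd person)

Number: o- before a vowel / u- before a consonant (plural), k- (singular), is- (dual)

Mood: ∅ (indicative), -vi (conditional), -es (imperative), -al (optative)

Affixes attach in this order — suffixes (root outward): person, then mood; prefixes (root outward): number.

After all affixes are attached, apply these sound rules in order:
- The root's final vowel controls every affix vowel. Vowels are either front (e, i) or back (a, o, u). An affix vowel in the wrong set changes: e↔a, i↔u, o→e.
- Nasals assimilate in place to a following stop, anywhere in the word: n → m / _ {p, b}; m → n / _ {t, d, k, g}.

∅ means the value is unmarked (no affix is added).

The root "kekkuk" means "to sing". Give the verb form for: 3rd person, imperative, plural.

Attach person 3rd person -iv → kekkukiv.
Attach mood imperative -es → kekkukives.
Attach number plural u- (before consonant 'k') → ukekkukives.
Apply vowel harmony: ukekkukives → ukekkukuvas.
Nasal assimilation: no change.

ukekkukuvas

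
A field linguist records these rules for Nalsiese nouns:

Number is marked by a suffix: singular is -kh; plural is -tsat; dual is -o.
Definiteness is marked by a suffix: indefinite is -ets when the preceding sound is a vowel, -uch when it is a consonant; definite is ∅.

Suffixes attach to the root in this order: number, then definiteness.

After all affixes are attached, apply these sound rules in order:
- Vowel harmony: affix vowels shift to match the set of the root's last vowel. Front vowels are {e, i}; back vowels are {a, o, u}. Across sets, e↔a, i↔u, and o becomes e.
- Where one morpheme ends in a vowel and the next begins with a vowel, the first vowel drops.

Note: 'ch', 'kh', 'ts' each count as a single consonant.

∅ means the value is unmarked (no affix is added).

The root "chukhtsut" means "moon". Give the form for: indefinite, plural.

chukhtsuttsatuch

Attach number plural -tsat → chukhtsuttsat.
Attach definiteness indefinite -uch (after consonant 't') → chukhtsuttsatuch.
Vowel harmony: no change.
Vowel deletion: no change.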